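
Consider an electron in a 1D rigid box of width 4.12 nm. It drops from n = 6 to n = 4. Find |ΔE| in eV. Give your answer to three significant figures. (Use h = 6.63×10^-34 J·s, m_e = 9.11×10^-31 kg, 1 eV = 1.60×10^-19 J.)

E_1 = h²/(8m_eL²) = 3.553×10^-21 J.
|ΔE| = |6² − 4²|·E_1 = 20·3.553×10^-21 J = 7.106×10^-20 J = 0.444 eV.

|ΔE| = 0.444 eV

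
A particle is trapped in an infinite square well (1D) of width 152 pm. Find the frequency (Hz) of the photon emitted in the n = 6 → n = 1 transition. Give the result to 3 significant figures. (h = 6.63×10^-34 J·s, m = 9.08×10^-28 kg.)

E_1 = h²/(8mL²) = 2.619×10^-21 J and ΔE = (6² − 1²)E_1 = 9.166×10^-20 J.
f = ΔE/h = 9.166×10^-20/6.63×10^-34 = 1.38×10^14 Hz.

f = 1.38×10^14 Hz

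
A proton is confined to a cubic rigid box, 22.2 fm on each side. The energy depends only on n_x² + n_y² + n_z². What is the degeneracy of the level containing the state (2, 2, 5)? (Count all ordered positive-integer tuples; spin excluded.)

degeneracy = 6

The level has n_x² + n_y² + n_z² = 33. The ordered positive-integer solutions are (1, 4, 4), (2, 2, 5), (2, 5, 2), (4, 1, 4), (4, 4, 1), (5, 2, 2).
That gives 6 states.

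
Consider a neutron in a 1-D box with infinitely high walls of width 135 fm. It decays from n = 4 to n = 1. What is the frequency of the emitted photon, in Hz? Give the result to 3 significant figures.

f = 4.07×10^19 Hz

E_1 = h²/(8m_nL²) = 1.798×10^-15 J and ΔE = (4² − 1²)E_1 = 2.697×10^-14 J.
f = ΔE/h = 2.697×10^-14/6.626×10^-34 = 4.07×10^19 Hz.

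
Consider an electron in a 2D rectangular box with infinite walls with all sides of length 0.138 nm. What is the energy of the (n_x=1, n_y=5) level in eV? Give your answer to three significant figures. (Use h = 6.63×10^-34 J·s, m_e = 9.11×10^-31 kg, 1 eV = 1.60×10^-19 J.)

For a 2D rectangular well E = (h²/8m_e)·Σ n_i²/L_i² = (6.63×10^-34)²/(8·9.11×10^-31) · [1²/(0.138 nm)² + 5²/(0.138 nm)²].
Evaluating gives E = 8.234×10^-17 J = 515 eV.

E = 515 eV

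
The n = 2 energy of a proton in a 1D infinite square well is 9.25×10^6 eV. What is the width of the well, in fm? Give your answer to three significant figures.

L = 9.41 fm

From E_n = n²h²/(8m_pL²), L = n·h/√(8m_pE_n).
E_2 = 9.25×10^6 eV = 1.482×10^-12 J, so L = 2·6.626×10^-34/√(8·1.673×10^-27·1.482×10^-12) = 9.41×10^-15 m = 9.41 fm.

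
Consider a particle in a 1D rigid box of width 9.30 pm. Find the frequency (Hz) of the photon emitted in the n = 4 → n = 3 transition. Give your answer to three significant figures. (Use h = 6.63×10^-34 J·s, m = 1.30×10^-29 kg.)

E_1 = h²/(8mL²) = 4.887×10^-17 J and ΔE = (4² − 3²)E_1 = 3.421×10^-16 J.
f = ΔE/h = 3.421×10^-16/6.63×10^-34 = 5.16×10^17 Hz.

f = 5.16×10^17 Hz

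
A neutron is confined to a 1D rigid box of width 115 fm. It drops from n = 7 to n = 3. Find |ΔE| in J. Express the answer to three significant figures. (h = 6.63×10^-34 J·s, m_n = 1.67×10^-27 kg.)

|ΔE| = 9.95×10^-14 J

E_1 = h²/(8m_nL²) = 2.488×10^-15 J.
|ΔE| = |7² − 3²|·E_1 = 40·2.488×10^-15 J = 9.95×10^-14 J.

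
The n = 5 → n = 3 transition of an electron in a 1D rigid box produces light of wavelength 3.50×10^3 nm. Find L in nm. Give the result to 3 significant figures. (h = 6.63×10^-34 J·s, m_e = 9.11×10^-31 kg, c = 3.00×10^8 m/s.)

L = 4.12 nm

The photon carries ΔE = hc/λ = 6.63×10^-34·3.00×10^8/3.50×10^-6 m = 5.683×10^-20 J.
Since ΔE = (5² − 3²)E_1, E_1 = 3.552×10^-21 J, and L = h/√(8m_eE_1) = 4.12×10^-9 m = 4.12 nm.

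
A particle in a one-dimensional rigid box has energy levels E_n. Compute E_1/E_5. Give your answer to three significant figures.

0.0400

E_n ∝ n², so E_1/E_5 = 1²/5² = 1/25 = 0.0400.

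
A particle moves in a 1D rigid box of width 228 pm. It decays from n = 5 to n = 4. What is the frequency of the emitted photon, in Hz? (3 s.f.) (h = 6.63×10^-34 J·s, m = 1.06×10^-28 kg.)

f = 1.35×10^14 Hz

E_1 = h²/(8mL²) = 9.972×10^-21 J and ΔE = (5² − 4²)E_1 = 8.975×10^-20 J.
f = ΔE/h = 8.975×10^-20/6.63×10^-34 = 1.35×10^14 Hz.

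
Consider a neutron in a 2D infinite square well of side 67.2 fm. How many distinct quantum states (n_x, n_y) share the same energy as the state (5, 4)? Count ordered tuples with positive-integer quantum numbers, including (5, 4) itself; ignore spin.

degeneracy = 2

The level has n_x² + n_y² = 41. The ordered positive-integer solutions are (4, 5), (5, 4).
That gives 2 states.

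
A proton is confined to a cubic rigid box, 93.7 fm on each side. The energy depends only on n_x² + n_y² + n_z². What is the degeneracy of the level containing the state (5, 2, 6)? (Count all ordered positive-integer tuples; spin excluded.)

The level has n_x² + n_y² + n_z² = 65. The ordered positive-integer solutions are (2, 5, 6), (2, 6, 5), (5, 2, 6), (5, 6, 2), (6, 2, 5), (6, 5, 2).
That gives 6 states.

degeneracy = 6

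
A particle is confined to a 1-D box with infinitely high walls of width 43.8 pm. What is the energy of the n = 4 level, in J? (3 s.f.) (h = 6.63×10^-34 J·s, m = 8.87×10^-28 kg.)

E_4 = 5.17×10^-19 J

For an infinite well E_n = n²h²/(8mL²), so E_1 = h²/(8mL²) = (6.63×10^-34)²/(8·8.87×10^-28·(4.38×10^-11 m)²) = 3.229×10^-20 J.
Then E_4 = 4²·E_1 = 16·3.229×10^-20 J = 5.17×10^-19 J.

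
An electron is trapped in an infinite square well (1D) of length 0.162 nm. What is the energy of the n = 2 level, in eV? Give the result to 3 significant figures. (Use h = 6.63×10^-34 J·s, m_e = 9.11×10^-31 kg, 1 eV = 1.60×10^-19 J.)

E_2 = 57.5 eV

For an infinite well E_n = n²h²/(8m_eL²), so E_1 = h²/(8m_eL²) = (6.63×10^-34)²/(8·9.11×10^-31·(1.62×10^-10 m)²) = 2.298×10^-18 J.
Then E_2 = 2²·E_1 = 4·2.298×10^-18 J = 9.192×10^-18 J.
Converting, E_2 = 9.192×10^-18 J / (1.60×10^-19 J/eV) = 57.5 eV.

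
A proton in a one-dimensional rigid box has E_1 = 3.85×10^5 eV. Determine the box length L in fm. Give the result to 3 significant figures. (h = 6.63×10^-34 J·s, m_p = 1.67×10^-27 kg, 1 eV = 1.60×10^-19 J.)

L = 23.1 fm

From E_n = n²h²/(8m_pL²), L = n·h/√(8m_pE_n).
E_1 = 3.85×10^5 eV = 6.160×10^-14 J, so L = 1·6.63×10^-34/√(8·1.67×10^-27·6.160×10^-14) = 2.31×10^-14 m = 23.1 fm.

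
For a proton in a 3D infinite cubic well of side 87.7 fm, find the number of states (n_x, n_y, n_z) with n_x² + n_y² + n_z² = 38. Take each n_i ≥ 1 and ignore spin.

degeneracy = 9

The level has n_x² + n_y² + n_z² = 38. The ordered positive-integer solutions are (1, 1, 6), (1, 6, 1), (2, 3, 5), (2, 5, 3), (3, 2, 5), (3, 5, 2), (5, 2, 3), (5, 3, 2), (6, 1, 1).
That gives 9 states.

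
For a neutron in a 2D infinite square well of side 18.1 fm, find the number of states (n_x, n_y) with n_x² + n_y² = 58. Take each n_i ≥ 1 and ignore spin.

The level has n_x² + n_y² = 58. The ordered positive-integer solutions are (3, 7), (7, 3).
That gives 2 states.

degeneracy = 2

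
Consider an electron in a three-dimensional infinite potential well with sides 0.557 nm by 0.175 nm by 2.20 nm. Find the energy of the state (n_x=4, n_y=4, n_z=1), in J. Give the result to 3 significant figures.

E = 3.46×10^-17 J

For a 3D rectangular well E = (h²/8m_e)·Σ n_i²/L_i² = (6.626×10^-34)²/(8·9.109×10^-31) · [4²/(0.557 nm)² + 4²/(0.175 nm)² + 1²/(2.20 nm)²].
Evaluating gives E = 3.46×10^-17 J.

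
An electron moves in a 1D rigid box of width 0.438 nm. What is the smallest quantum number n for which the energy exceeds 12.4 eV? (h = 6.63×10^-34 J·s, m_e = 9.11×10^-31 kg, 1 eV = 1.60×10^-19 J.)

n = 3

E_1 = h²/(8m_eL²) = 3.144×10^-19 J = 1.965 eV.
Need n² > 12.4/1.965 = 6.310, i.e. n > 2.512.
The smallest integer satisfying this is n = 3.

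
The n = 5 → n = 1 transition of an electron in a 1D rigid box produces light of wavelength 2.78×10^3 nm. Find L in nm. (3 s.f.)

The photon carries ΔE = hc/λ = 6.626×10^-34·2.998×10^8/2.78×10^-6 m = 7.146×10^-20 J.
Since ΔE = (5² − 1²)E_1, E_1 = 2.978×10^-21 J, and L = h/√(8m_eE_1) = 4.50×10^-9 m = 4.50 nm.

L = 4.50 nm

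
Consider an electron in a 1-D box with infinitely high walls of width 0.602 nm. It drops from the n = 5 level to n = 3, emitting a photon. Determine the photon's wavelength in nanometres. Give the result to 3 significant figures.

λ = 74.7 nm

E_1 = h²/(8m_eL²) = 1.662×10^-19 J, so ΔE = (5² − 3²)E_1 = 2.659×10^-18 J.
λ = hc/ΔE = (6.626×10^-34·2.998×10^8)/2.659×10^-18 = 7.47×10^-8 m = 74.7 nm.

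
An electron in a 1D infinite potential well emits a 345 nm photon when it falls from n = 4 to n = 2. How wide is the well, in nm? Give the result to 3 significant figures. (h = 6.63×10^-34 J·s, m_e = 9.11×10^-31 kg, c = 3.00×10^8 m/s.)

L = 1.12 nm

The photon carries ΔE = hc/λ = 6.63×10^-34·3.00×10^8/3.45×10^-7 m = 5.765×10^-19 J.
Since ΔE = (4² − 2²)E_1, E_1 = 4.804×10^-20 J, and L = h/√(8m_eE_1) = 1.12×10^-9 m = 1.12 nm.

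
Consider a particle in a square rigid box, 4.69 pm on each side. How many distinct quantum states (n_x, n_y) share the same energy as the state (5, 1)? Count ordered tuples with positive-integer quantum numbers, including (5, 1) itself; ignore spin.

degeneracy = 2

The level has n_x² + n_y² = 26. The ordered positive-integer solutions are (1, 5), (5, 1).
That gives 2 states.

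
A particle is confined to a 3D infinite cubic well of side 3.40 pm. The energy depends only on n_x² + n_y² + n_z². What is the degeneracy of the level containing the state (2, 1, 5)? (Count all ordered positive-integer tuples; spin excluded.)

degeneracy = 6

The level has n_x² + n_y² + n_z² = 30. The ordered positive-integer solutions are (1, 2, 5), (1, 5, 2), (2, 1, 5), (2, 5, 1), (5, 1, 2), (5, 2, 1).
That gives 6 states.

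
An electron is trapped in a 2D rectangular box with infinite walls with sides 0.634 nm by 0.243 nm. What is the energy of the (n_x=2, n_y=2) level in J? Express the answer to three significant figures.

For a 2D rectangular well E = (h²/8m_e)·Σ n_i²/L_i² = (6.626×10^-34)²/(8·9.109×10^-31) · [2²/(0.634 nm)² + 2²/(0.243 nm)²].
Evaluating gives E = 4.68×10^-18 J.

E = 4.68×10^-18 J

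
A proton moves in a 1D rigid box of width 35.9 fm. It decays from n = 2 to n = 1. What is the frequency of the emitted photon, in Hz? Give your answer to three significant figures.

f = 1.15×10^20 Hz

E_1 = h²/(8m_pL²) = 2.545×10^-14 J and ΔE = (2² − 1²)E_1 = 7.635×10^-14 J.
f = ΔE/h = 7.635×10^-14/6.626×10^-34 = 1.15×10^20 Hz.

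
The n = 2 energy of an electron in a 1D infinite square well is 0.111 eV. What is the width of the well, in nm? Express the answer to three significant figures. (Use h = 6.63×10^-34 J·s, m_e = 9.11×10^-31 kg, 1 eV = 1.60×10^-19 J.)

L = 3.69 nm

From E_n = n²h²/(8m_eL²), L = n·h/√(8m_eE_n).
E_2 = 0.111 eV = 1.776×10^-20 J, so L = 2·6.63×10^-34/√(8·9.11×10^-31·1.776×10^-20) = 3.69×10^-9 m = 3.69 nm.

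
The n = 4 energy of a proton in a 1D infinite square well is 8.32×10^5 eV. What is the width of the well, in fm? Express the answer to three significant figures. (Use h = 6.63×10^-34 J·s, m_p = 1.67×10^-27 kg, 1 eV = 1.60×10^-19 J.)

From E_n = n²h²/(8m_pL²), L = n·h/√(8m_pE_n).
E_4 = 8.32×10^5 eV = 1.331×10^-13 J, so L = 4·6.63×10^-34/√(8·1.67×10^-27·1.331×10^-13) = 6.29×10^-14 m = 62.9 fm.

L = 62.9 fm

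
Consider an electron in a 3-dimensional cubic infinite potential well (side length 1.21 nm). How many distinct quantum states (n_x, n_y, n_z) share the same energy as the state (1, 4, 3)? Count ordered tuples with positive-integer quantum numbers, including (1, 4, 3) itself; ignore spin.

degeneracy = 6

The level has n_x² + n_y² + n_z² = 26. The ordered positive-integer solutions are (1, 3, 4), (1, 4, 3), (3, 1, 4), (3, 4, 1), (4, 1, 3), (4, 3, 1).
That gives 6 states.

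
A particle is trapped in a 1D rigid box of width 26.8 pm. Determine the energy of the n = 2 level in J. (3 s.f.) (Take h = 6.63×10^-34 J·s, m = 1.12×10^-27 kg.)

E_2 = 2.73×10^-19 J

For an infinite well E_n = n²h²/(8mL²), so E_1 = h²/(8mL²) = (6.63×10^-34)²/(8·1.12×10^-27·(2.68×10^-11 m)²) = 6.830×10^-20 J.
Then E_2 = 2²·E_1 = 4·6.830×10^-20 J = 2.73×10^-19 J.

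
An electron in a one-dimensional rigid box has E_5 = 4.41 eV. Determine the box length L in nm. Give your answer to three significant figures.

From E_n = n²h²/(8m_eL²), L = n·h/√(8m_eE_n).
E_5 = 4.41 eV = 7.065×10^-19 J, so L = 5·6.626×10^-34/√(8·9.109×10^-31·7.065×10^-19) = 1.46×10^-9 m = 1.46 nm.

L = 1.46 nm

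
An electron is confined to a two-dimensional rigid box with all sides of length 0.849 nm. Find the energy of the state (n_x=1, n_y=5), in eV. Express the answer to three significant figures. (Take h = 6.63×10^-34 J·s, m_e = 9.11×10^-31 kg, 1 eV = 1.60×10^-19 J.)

E = 13.6 eV

For a 2D rectangular well E = (h²/8m_e)·Σ n_i²/L_i² = (6.63×10^-34)²/(8·9.11×10^-31) · [1²/(0.849 nm)² + 5²/(0.849 nm)²].
Evaluating gives E = 2.176×10^-18 J = 13.6 eV.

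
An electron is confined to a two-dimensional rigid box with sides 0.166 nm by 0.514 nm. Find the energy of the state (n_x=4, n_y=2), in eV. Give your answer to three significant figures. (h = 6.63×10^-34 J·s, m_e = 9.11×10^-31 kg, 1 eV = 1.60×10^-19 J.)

E = 225 eV

For a 2D rectangular well E = (h²/8m_e)·Σ n_i²/L_i² = (6.63×10^-34)²/(8·9.11×10^-31) · [4²/(0.166 nm)² + 2²/(0.514 nm)²].
Evaluating gives E = 3.593×10^-17 J = 225 eV.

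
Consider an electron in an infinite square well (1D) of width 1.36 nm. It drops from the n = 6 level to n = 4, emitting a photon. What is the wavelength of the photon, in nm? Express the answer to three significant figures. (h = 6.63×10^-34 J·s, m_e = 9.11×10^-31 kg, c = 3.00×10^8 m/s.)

λ = 305 nm

E_1 = h²/(8m_eL²) = 3.261×10^-20 J, so ΔE = (6² − 4²)E_1 = 6.522×10^-19 J.
λ = hc/ΔE = (6.63×10^-34·3.00×10^8)/6.522×10^-19 = 3.05×10^-7 m = 305 nm.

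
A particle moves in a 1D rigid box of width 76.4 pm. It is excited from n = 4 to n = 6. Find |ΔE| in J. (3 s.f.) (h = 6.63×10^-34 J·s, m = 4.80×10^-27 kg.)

E_1 = h²/(8mL²) = 1.961×10^-21 J.
|ΔE| = |4² − 6²|·E_1 = 20·1.961×10^-21 J = 3.92×10^-20 J.

|ΔE| = 3.92×10^-20 J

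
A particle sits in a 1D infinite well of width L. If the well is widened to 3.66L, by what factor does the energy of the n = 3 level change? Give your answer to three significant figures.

E_n ∝ 1/L², so the energy scales by 1/3.66² = 0.0747.

0.0747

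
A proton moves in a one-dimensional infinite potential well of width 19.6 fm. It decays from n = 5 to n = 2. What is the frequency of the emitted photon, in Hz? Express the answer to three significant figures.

E_1 = h²/(8m_pL²) = 8.539×10^-14 J and ΔE = (5² − 2²)E_1 = 1.793×10^-12 J.
f = ΔE/h = 1.793×10^-12/6.626×10^-34 = 2.71×10^21 Hz.

f = 2.71×10^21 Hz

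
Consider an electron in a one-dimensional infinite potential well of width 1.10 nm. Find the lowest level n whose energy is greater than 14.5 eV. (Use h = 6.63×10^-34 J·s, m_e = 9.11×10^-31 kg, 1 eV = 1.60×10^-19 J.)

E_1 = h²/(8m_eL²) = 4.985×10^-20 J = 0.3116 eV.
Need n² > 14.5/0.3116 = 46.53, i.e. n > 6.821.
The smallest integer satisfying this is n = 7.

n = 7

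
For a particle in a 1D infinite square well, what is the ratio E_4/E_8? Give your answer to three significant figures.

E_n ∝ n², so E_4/E_8 = 4²/8² = 16/64 = 0.250.

0.250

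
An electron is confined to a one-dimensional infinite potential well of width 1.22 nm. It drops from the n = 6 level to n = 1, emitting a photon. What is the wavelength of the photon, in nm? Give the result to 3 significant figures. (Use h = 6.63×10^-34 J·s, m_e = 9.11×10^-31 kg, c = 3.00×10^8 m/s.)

E_1 = h²/(8m_eL²) = 4.052×10^-20 J, so ΔE = (6² − 1²)E_1 = 1.418×10^-18 J.
λ = hc/ΔE = (6.63×10^-34·3.00×10^8)/1.418×10^-18 = 1.40×10^-7 m = 140 nm.

λ = 140 nm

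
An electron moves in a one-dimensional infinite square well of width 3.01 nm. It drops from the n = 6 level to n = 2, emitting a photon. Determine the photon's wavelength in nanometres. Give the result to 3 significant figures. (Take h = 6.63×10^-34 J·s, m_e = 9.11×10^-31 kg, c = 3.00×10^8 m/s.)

λ = 934 nm

E_1 = h²/(8m_eL²) = 6.657×10^-21 J, so ΔE = (6² − 2²)E_1 = 2.130×10^-19 J.
λ = hc/ΔE = (6.63×10^-34·3.00×10^8)/2.130×10^-19 = 9.34×10^-7 m = 934 nm.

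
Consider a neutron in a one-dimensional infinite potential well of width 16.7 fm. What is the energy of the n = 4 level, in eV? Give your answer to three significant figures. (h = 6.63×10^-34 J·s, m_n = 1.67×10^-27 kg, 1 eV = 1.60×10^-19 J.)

For an infinite well E_n = n²h²/(8m_nL²), so E_1 = h²/(8m_nL²) = (6.63×10^-34)²/(8·1.67×10^-27·(1.67×10^-14 m)²) = 1.180×10^-13 J.
Then E_4 = 4²·E_1 = 16·1.180×10^-13 J = 1.888×10^-12 J.
Converting, E_4 = 1.888×10^-12 J / (1.60×10^-19 J/eV) = 1.18×10^7 eV.

E_4 = 1.18×10^7 eV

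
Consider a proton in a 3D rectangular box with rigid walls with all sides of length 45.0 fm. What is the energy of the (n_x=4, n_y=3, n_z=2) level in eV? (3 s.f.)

For a 3D rectangular well E = (h²/8m_p)·Σ n_i²/L_i² = (6.626×10^-34)²/(8·1.673×10^-27) · [4²/(45.0 fm)² + 3²/(45.0 fm)² + 2²/(45.0 fm)²].
Evaluating gives E = 4.698×10^-13 J = 2.93×10^6 eV.

E = 2.93×10^6 eV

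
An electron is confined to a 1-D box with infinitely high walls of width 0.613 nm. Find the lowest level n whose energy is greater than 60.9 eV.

E_1 = h²/(8m_eL²) = 1.603×10^-19 J = 1.001 eV.
Need n² > 60.9/1.001 = 60.84, i.e. n > 7.800.
The smallest integer satisfying this is n = 8.

n = 8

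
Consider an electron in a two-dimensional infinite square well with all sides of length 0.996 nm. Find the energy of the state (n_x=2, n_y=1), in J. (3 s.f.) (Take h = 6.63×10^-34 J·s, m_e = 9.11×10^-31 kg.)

For a 2D rectangular well E = (h²/8m_e)·Σ n_i²/L_i² = (6.63×10^-34)²/(8·9.11×10^-31) · [2²/(0.996 nm)² + 1²/(0.996 nm)²].
Evaluating gives E = 3.04×10^-19 J.

E = 3.04×10^-19 J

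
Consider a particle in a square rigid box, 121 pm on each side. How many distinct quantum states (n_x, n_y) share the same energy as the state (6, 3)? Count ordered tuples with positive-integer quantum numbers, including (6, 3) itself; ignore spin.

degeneracy = 2

The level has n_x² + n_y² = 45. The ordered positive-integer solutions are (3, 6), (6, 3).
That gives 2 states.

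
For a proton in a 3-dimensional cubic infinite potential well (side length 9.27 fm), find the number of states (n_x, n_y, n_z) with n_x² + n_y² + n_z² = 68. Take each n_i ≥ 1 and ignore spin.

The level has n_x² + n_y² + n_z² = 68. The ordered positive-integer solutions are (4, 4, 6), (4, 6, 4), (6, 4, 4).
That gives 3 states.

degeneracy = 3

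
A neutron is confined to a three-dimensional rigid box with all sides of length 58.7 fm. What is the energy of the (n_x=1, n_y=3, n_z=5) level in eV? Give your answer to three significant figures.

For a 3D rectangular well E = (h²/8m_n)·Σ n_i²/L_i² = (6.626×10^-34)²/(8·1.675×10^-27) · [1²/(58.7 fm)² + 3²/(58.7 fm)² + 5²/(58.7 fm)²].
Evaluating gives E = 3.328×10^-13 J = 2.08×10^6 eV.

E = 2.08×10^6 eV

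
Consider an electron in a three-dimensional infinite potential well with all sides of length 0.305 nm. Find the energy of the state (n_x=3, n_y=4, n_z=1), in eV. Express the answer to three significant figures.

E = 105 eV

For a 3D rectangular well E = (h²/8m_e)·Σ n_i²/L_i² = (6.626×10^-34)²/(8·9.109×10^-31) · [3²/(0.305 nm)² + 4²/(0.305 nm)² + 1²/(0.305 nm)²].
Evaluating gives E = 1.684×10^-17 J = 105 eV.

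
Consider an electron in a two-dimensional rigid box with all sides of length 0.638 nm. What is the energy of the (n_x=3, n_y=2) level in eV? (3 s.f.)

E = 12.0 eV

For a 2D rectangular well E = (h²/8m_e)·Σ n_i²/L_i² = (6.626×10^-34)²/(8·9.109×10^-31) · [3²/(0.638 nm)² + 2²/(0.638 nm)²].
Evaluating gives E = 1.924×10^-18 J = 12.0 eV.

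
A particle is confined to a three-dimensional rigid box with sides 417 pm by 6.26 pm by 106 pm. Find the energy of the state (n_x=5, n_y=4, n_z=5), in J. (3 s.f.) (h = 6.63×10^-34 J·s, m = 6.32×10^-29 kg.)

E = 3.57×10^-16 J

For a 3D rectangular well E = (h²/8m)·Σ n_i²/L_i² = (6.63×10^-34)²/(8·6.32×10^-29) · [5²/(417 pm)² + 4²/(6.26 pm)² + 5²/(106 pm)²].
Evaluating gives E = 3.57×10^-16 J.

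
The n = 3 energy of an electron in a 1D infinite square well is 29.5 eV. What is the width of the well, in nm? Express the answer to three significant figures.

L = 0.339 nm

From E_n = n²h²/(8m_eL²), L = n·h/√(8m_eE_n).
E_3 = 29.5 eV = 4.726×10^-18 J, so L = 3·6.626×10^-34/√(8·9.109×10^-31·4.726×10^-18) = 3.39×10^-10 m = 0.339 nm.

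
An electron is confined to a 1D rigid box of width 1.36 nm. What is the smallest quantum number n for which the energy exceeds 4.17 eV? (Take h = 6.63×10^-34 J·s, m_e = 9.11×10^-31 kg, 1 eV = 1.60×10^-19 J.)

n = 5

E_1 = h²/(8m_eL²) = 3.261×10^-20 J = 0.2038 eV.
Need n² > 4.17/0.2038 = 20.46, i.e. n > 4.523.
The smallest integer satisfying this is n = 5.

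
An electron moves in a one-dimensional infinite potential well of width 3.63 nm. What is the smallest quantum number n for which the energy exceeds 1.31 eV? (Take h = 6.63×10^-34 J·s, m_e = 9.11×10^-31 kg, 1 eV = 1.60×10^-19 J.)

E_1 = h²/(8m_eL²) = 4.577×10^-21 J = 0.02861 eV.
Need n² > 1.31/0.02861 = 45.79, i.e. n > 6.767.
The smallest integer satisfying this is n = 7.

n = 7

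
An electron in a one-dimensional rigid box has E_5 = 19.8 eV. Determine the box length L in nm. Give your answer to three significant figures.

L = 0.689 nm

From E_n = n²h²/(8m_eL²), L = n·h/√(8m_eE_n).
E_5 = 19.8 eV = 3.172×10^-18 J, so L = 5·6.626×10^-34/√(8·9.109×10^-31·3.172×10^-18) = 6.89×10^-10 m = 0.689 nm.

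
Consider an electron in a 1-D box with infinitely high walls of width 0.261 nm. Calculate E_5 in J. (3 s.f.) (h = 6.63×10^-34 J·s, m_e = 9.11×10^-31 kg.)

E_5 = 2.21×10^-17 J

For an infinite well E_n = n²h²/(8m_eL²), so E_1 = h²/(8m_eL²) = (6.63×10^-34)²/(8·9.11×10^-31·(2.61×10^-10 m)²) = 8.854×10^-19 J.
Then E_5 = 5²·E_1 = 25·8.854×10^-19 J = 2.21×10^-17 J.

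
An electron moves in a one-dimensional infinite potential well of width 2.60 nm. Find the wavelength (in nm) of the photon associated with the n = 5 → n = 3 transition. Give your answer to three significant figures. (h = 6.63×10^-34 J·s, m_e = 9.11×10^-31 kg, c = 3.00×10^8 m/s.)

E_1 = h²/(8m_eL²) = 8.922×10^-21 J, so ΔE = (5² − 3²)E_1 = 1.428×10^-19 J.
λ = hc/ΔE = (6.63×10^-34·3.00×10^8)/1.428×10^-19 = 1.39×10^-6 m = 1.39×10^3 nm.

λ = 1.39×10^3 nm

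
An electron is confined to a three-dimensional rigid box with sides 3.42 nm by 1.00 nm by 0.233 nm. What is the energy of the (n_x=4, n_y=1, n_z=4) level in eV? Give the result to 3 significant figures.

For a 3D rectangular well E = (h²/8m_e)·Σ n_i²/L_i² = (6.626×10^-34)²/(8·9.109×10^-31) · [4²/(3.42 nm)² + 1²/(1.00 nm)² + 4²/(0.233 nm)²].
Evaluating gives E = 1.790×10^-17 J = 112 eV.

E = 112 eV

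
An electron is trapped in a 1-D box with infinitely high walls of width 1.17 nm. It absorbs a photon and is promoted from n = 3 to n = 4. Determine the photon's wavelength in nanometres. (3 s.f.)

λ = 645 nm

E_1 = h²/(8m_eL²) = 4.401×10^-20 J, so ΔE = (4² − 3²)E_1 = 3.081×10^-19 J.
λ = hc/ΔE = (6.626×10^-34·2.998×10^8)/3.081×10^-19 = 6.45×10^-7 m = 645 nm.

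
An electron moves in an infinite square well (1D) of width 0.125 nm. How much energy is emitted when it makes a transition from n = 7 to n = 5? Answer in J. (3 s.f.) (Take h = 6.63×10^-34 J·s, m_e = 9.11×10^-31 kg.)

E_1 = h²/(8m_eL²) = 3.860×10^-18 J.
|ΔE| = |7² − 5²|·E_1 = 24·3.860×10^-18 J = 9.26×10^-17 J.

|ΔE| = 9.26×10^-17 J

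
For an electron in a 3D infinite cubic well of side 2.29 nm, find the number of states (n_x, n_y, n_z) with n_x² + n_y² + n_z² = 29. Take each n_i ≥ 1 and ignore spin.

The level has n_x² + n_y² + n_z² = 29. The ordered positive-integer solutions are (2, 3, 4), (2, 4, 3), (3, 2, 4), (3, 4, 2), (4, 2, 3), (4, 3, 2).
That gives 6 states.

degeneracy = 6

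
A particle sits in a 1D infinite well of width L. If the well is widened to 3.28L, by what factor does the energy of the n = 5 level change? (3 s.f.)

E_n ∝ 1/L², so the energy scales by 1/3.28² = 0.0930.

0.0930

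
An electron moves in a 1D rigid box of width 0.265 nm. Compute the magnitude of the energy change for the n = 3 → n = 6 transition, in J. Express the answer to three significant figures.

|ΔE| = 2.32×10^-17 J

E_1 = h²/(8m_eL²) = 8.579×10^-19 J.
|ΔE| = |3² − 6²|·E_1 = 27·8.579×10^-19 J = 2.32×10^-17 J.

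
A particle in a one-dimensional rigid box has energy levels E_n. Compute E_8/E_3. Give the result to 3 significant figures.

7.11

E_n ∝ n², so E_8/E_3 = 8²/3² = 64/9 = 7.11.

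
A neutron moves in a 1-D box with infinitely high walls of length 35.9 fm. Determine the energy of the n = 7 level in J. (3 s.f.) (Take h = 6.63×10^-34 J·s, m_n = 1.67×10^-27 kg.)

E_7 = 1.25×10^-12 J

For an infinite well E_n = n²h²/(8m_nL²), so E_1 = h²/(8m_nL²) = (6.63×10^-34)²/(8·1.67×10^-27·(3.59×10^-14 m)²) = 2.553×10^-14 J.
Then E_7 = 7²·E_1 = 49·2.553×10^-14 J = 1.25×10^-12 J.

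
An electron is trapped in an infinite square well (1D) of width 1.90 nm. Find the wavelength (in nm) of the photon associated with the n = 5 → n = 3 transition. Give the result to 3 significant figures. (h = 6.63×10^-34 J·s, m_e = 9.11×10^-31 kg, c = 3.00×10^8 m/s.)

E_1 = h²/(8m_eL²) = 1.671×10^-20 J, so ΔE = (5² − 3²)E_1 = 2.674×10^-19 J.
λ = hc/ΔE = (6.63×10^-34·3.00×10^8)/2.674×10^-19 = 7.44×10^-7 m = 744 nm.

λ = 744 nm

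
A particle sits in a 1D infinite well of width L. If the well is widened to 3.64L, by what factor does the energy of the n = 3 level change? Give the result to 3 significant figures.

0.0755

E_n ∝ 1/L², so the energy scales by 1/3.64² = 0.0755.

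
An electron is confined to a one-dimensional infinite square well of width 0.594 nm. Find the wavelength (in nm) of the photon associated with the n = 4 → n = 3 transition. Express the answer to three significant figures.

E_1 = h²/(8m_eL²) = 1.708×10^-19 J, so ΔE = (4² − 3²)E_1 = 1.196×10^-18 J.
λ = hc/ΔE = (6.626×10^-34·2.998×10^8)/1.196×10^-18 = 1.66×10^-7 m = 166 nm.

λ = 166 nm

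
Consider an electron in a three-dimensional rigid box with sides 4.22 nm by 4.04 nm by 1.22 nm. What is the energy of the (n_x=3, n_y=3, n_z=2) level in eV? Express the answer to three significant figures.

E = 1.41 eV

For a 3D rectangular well E = (h²/8m_e)·Σ n_i²/L_i² = (6.626×10^-34)²/(8·9.109×10^-31) · [3²/(4.22 nm)² + 3²/(4.04 nm)² + 2²/(1.22 nm)²].
Evaluating gives E = 2.256×10^-19 J = 1.41 eV.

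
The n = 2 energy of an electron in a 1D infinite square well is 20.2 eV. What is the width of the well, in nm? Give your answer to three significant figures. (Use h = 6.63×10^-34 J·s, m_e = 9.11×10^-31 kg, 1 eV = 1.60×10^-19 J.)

From E_n = n²h²/(8m_eL²), L = n·h/√(8m_eE_n).
E_2 = 20.2 eV = 3.232×10^-18 J, so L = 2·6.63×10^-34/√(8·9.11×10^-31·3.232×10^-18) = 2.73×10^-10 m = 0.273 nm.

L = 0.273 nm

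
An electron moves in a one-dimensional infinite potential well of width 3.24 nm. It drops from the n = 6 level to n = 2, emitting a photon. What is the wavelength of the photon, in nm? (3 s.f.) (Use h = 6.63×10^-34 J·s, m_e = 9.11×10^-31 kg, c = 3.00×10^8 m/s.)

λ = 1.08×10^3 nm

E_1 = h²/(8m_eL²) = 5.746×10^-21 J, so ΔE = (6² − 2²)E_1 = 1.839×10^-19 J.
λ = hc/ΔE = (6.63×10^-34·3.00×10^8)/1.839×10^-19 = 1.08×10^-6 m = 1.08×10^3 nm.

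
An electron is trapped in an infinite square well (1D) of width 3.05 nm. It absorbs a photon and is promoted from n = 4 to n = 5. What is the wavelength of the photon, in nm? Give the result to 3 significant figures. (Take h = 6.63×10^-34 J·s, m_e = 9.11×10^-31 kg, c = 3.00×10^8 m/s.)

E_1 = h²/(8m_eL²) = 6.484×10^-21 J, so ΔE = (5² − 4²)E_1 = 5.836×10^-20 J.
λ = hc/ΔE = (6.63×10^-34·3.00×10^8)/5.836×10^-20 = 3.41×10^-6 m = 3.41×10^3 nm.

λ = 3.41×10^3 nm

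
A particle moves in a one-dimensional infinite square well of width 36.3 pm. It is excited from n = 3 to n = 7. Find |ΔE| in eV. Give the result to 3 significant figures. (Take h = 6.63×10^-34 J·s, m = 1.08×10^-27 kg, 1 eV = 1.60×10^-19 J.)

E_1 = h²/(8mL²) = 3.861×10^-20 J.
|ΔE| = |3² − 7²|·E_1 = 40·3.861×10^-20 J = 1.544×10^-18 J = 9.65 eV.

|ΔE| = 9.65 eV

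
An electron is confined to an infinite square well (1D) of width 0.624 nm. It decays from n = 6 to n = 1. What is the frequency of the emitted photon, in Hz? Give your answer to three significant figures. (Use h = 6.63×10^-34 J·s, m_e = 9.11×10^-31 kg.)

f = 8.18×10^15 Hz

E_1 = h²/(8m_eL²) = 1.549×10^-19 J and ΔE = (6² − 1²)E_1 = 5.422×10^-18 J.
f = ΔE/h = 5.422×10^-18/6.63×10^-34 = 8.18×10^15 Hz.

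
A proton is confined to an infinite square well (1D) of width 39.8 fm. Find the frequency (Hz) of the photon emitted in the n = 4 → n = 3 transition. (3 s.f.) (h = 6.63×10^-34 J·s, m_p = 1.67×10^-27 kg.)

f = 2.19×10^20 Hz

E_1 = h²/(8m_pL²) = 2.077×10^-14 J and ΔE = (4² − 3²)E_1 = 1.454×10^-13 J.
f = ΔE/h = 1.454×10^-13/6.63×10^-34 = 2.19×10^20 Hz.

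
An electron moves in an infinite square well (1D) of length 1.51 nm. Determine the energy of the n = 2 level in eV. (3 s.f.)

For an infinite well E_n = n²h²/(8m_eL²), so E_1 = h²/(8m_eL²) = (6.626×10^-34)²/(8·9.109×10^-31·(1.51×10^-9 m)²) = 2.642×10^-20 J.
Then E_2 = 2²·E_1 = 4·2.642×10^-20 J = 1.057×10^-19 J.
Converting, E_2 = 1.057×10^-19 J / (1.602×10^-19 J/eV) = 0.660 eV.

E_2 = 0.660 eV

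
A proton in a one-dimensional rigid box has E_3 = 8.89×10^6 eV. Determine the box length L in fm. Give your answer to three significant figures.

From E_n = n²h²/(8m_pL²), L = n·h/√(8m_pE_n).
E_3 = 8.89×10^6 eV = 1.424×10^-12 J, so L = 3·6.626×10^-34/√(8·1.673×10^-27·1.424×10^-12) = 1.44×10^-14 m = 14.4 fm.

L = 14.4 fm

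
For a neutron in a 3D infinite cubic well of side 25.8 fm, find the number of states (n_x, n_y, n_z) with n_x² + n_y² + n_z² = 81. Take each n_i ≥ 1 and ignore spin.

The level has n_x² + n_y² + n_z² = 81. The ordered positive-integer solutions are (1, 4, 8), (1, 8, 4), (3, 6, 6), (4, 1, 8), (4, 4, 7), (4, 7, 4), (4, 8, 1), (6, 3, 6), (6, 6, 3), (7, 4, 4), (8, 1, 4), (8, 4, 1).
That gives 12 states.

degeneracy = 12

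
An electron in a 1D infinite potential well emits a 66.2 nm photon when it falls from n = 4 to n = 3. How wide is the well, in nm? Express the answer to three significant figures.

The photon carries ΔE = hc/λ = 6.626×10^-34·2.998×10^8/6.62×10^-8 m = 3.001×10^-18 J.
Since ΔE = (4² − 3²)E_1, E_1 = 4.287×10^-19 J, and L = h/√(8m_eE_1) = 3.75×10^-10 m = 0.375 nm.

L = 0.375 nm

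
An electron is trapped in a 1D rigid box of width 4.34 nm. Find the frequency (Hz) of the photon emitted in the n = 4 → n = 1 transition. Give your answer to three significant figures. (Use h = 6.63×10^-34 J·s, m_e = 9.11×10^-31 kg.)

f = 7.24×10^13 Hz

E_1 = h²/(8m_eL²) = 3.202×10^-21 J and ΔE = (4² − 1²)E_1 = 4.803×10^-20 J.
f = ΔE/h = 4.803×10^-20/6.63×10^-34 = 7.24×10^13 Hz.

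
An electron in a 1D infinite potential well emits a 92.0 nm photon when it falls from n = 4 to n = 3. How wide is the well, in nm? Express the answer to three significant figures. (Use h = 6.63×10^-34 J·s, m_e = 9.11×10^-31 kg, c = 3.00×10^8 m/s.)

L = 0.442 nm

The photon carries ΔE = hc/λ = 6.63×10^-34·3.00×10^8/9.20×10^-8 m = 2.162×10^-18 J.
Since ΔE = (4² − 3²)E_1, E_1 = 3.089×10^-19 J, and L = h/√(8m_eE_1) = 4.42×10^-10 m = 0.442 nm.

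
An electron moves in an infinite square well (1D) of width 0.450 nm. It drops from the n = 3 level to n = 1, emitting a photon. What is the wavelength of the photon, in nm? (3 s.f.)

E_1 = h²/(8m_eL²) = 2.975×10^-19 J, so ΔE = (3² − 1²)E_1 = 2.380×10^-18 J.
λ = hc/ΔE = (6.626×10^-34·2.998×10^8)/2.380×10^-18 = 8.35×10^-8 m = 83.5 nm.

λ = 83.5 nm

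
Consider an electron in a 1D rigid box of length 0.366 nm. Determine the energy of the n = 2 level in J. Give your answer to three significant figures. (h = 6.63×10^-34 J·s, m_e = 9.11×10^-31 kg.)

E_2 = 1.80×10^-18 J

For an infinite well E_n = n²h²/(8m_eL²), so E_1 = h²/(8m_eL²) = (6.63×10^-34)²/(8·9.11×10^-31·(3.66×10^-10 m)²) = 4.503×10^-19 J.
Then E_2 = 2²·E_1 = 4·4.503×10^-19 J = 1.80×10^-18 J.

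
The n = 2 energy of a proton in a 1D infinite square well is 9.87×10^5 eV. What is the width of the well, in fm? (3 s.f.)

From E_n = n²h²/(8m_pL²), L = n·h/√(8m_pE_n).
E_2 = 9.87×10^5 eV = 1.581×10^-13 J, so L = 2·6.626×10^-34/√(8·1.673×10^-27·1.581×10^-13) = 2.88×10^-14 m = 28.8 fm.

L = 28.8 fm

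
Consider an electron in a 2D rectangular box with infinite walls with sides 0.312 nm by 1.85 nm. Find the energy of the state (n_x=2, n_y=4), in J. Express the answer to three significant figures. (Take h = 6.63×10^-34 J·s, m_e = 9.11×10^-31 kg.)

For a 2D rectangular well E = (h²/8m_e)·Σ n_i²/L_i² = (6.63×10^-34)²/(8·9.11×10^-31) · [2²/(0.312 nm)² + 4²/(1.85 nm)²].
Evaluating gives E = 2.76×10^-18 J.

E = 2.76×10^-18 J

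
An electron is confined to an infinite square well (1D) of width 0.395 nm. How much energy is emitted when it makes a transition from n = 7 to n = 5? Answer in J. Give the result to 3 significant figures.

|ΔE| = 9.27×10^-18 J

E_1 = h²/(8m_eL²) = 3.861×10^-19 J.
|ΔE| = |7² − 5²|·E_1 = 24·3.861×10^-19 J = 9.27×10^-18 J.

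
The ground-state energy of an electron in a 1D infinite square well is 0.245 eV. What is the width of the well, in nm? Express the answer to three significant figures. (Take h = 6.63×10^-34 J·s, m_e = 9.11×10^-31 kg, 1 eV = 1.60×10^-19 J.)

L = 1.24 nm

From E_n = n²h²/(8m_eL²), L = n·h/√(8m_eE_n).
E_1 = 0.245 eV = 3.920×10^-20 J, so L = 1·6.63×10^-34/√(8·9.11×10^-31·3.920×10^-20) = 1.24×10^-9 m = 1.24 nm.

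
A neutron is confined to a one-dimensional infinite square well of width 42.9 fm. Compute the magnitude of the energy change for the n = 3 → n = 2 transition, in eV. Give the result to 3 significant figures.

|ΔE| = 5.56×10^5 eV

E_1 = h²/(8m_nL²) = 1.780×10^-14 J.
|ΔE| = |3² − 2²|·E_1 = 5·1.780×10^-14 J = 8.900×10^-14 J = 5.56×10^5 eV.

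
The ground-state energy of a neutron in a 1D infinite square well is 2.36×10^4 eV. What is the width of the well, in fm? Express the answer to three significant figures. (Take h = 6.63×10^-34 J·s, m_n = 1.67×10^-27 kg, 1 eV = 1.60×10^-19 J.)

L = 93.3 fm

From E_n = n²h²/(8m_nL²), L = n·h/√(8m_nE_n).
E_1 = 2.36×10^4 eV = 3.776×10^-15 J, so L = 1·6.63×10^-34/√(8·1.67×10^-27·3.776×10^-15) = 9.33×10^-14 m = 93.3 fm.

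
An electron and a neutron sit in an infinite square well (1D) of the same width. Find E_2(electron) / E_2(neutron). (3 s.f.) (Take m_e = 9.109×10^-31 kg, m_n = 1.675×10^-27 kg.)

1.84×10^3

E_n ∝ 1/m at fixed n and L, so the ratio is m_n/m_e = 1.675×10^-27/9.109×10^-31 = 1.84×10^3.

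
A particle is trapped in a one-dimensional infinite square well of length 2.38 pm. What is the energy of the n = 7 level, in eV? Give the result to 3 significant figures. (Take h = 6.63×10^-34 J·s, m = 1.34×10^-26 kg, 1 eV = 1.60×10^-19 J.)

For an infinite well E_n = n²h²/(8mL²), so E_1 = h²/(8mL²) = (6.63×10^-34)²/(8·1.34×10^-26·(2.38×10^-12 m)²) = 7.239×10^-19 J.
Then E_7 = 7²·E_1 = 49·7.239×10^-19 J = 3.547×10^-17 J.
Converting, E_7 = 3.547×10^-17 J / (1.60×10^-19 J/eV) = 222 eV.

E_7 = 222 eV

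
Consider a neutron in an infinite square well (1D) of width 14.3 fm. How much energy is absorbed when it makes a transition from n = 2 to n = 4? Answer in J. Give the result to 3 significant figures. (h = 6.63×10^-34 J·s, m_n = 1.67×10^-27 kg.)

|ΔE| = 1.93×10^-12 J

E_1 = h²/(8m_nL²) = 1.609×10^-13 J.
|ΔE| = |2² − 4²|·E_1 = 12·1.609×10^-13 J = 1.93×10^-12 J.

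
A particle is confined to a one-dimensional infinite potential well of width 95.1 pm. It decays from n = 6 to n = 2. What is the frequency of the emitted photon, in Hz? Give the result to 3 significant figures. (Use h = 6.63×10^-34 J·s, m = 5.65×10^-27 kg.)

E_1 = h²/(8mL²) = 1.075×10^-21 J and ΔE = (6² − 2²)E_1 = 3.440×10^-20 J.
f = ΔE/h = 3.440×10^-20/6.63×10^-34 = 5.19×10^13 Hz.

f = 5.19×10^13 Hz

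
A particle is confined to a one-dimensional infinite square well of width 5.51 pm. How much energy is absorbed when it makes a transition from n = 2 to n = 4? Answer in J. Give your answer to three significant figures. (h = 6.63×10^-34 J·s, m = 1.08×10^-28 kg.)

|ΔE| = 2.01×10^-16 J

E_1 = h²/(8mL²) = 1.676×10^-17 J.
|ΔE| = |2² − 4²|·E_1 = 12·1.676×10^-17 J = 2.01×10^-16 J.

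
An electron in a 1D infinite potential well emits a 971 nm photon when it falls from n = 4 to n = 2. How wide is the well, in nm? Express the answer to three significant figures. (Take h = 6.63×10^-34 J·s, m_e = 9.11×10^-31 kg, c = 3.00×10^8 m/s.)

The photon carries ΔE = hc/λ = 6.63×10^-34·3.00×10^8/9.71×10^-7 m = 2.048×10^-19 J.
Since ΔE = (4² − 2²)E_1, E_1 = 1.707×10^-20 J, and L = h/√(8m_eE_1) = 1.88×10^-9 m = 1.88 nm.

L = 1.88 nm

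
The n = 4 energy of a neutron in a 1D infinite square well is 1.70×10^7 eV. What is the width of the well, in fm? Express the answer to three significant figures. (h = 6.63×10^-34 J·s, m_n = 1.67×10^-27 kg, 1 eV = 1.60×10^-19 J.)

From E_n = n²h²/(8m_nL²), L = n·h/√(8m_nE_n).
E_4 = 1.70×10^7 eV = 2.720×10^-12 J, so L = 4·6.63×10^-34/√(8·1.67×10^-27·2.720×10^-12) = 1.39×10^-14 m = 13.9 fm.

L = 13.9 fm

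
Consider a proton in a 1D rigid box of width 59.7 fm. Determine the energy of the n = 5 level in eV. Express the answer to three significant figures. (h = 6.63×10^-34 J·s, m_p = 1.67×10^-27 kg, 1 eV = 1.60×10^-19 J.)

E_5 = 1.44×10^6 eV

For an infinite well E_n = n²h²/(8m_pL²), so E_1 = h²/(8m_pL²) = (6.63×10^-34)²/(8·1.67×10^-27·(5.97×10^-14 m)²) = 9.231×10^-15 J.
Then E_5 = 5²·E_1 = 25·9.231×10^-15 J = 2.308×10^-13 J.
Converting, E_5 = 2.308×10^-13 J / (1.60×10^-19 J/eV) = 1.44×10^6 eV.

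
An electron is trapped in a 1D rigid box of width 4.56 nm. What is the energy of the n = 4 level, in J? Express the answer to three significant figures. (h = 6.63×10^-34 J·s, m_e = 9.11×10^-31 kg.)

For an infinite well E_n = n²h²/(8m_eL²), so E_1 = h²/(8m_eL²) = (6.63×10^-34)²/(8·9.11×10^-31·(4.56×10^-9 m)²) = 2.901×10^-21 J.
Then E_4 = 4²·E_1 = 16·2.901×10^-21 J = 4.64×10^-20 J.

E_4 = 4.64×10^-20 J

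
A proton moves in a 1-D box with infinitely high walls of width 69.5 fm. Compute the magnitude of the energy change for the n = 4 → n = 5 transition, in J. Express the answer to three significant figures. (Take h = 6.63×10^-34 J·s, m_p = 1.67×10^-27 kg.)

E_1 = h²/(8m_pL²) = 6.812×10^-15 J.
|ΔE| = |4² − 5²|·E_1 = 9·6.812×10^-15 J = 6.13×10^-14 J.

|ΔE| = 6.13×10^-14 J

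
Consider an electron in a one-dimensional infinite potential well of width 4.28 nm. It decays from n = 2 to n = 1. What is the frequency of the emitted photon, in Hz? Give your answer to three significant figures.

E_1 = h²/(8m_eL²) = 3.289×10^-21 J and ΔE = (2² − 1²)E_1 = 9.867×10^-21 J.
f = ΔE/h = 9.867×10^-21/6.626×10^-34 = 1.49×10^13 Hz.

f = 1.49×10^13 Hz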